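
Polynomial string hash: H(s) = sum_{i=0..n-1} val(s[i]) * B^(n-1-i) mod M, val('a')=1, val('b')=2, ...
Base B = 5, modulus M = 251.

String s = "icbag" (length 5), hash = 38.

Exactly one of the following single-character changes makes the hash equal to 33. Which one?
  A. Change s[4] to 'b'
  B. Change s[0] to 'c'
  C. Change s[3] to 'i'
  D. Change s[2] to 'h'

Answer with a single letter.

Answer: A

Derivation:
Option A: s[4]='g'->'b', delta=(2-7)*5^0 mod 251 = 246, hash=38+246 mod 251 = 33 <-- target
Option B: s[0]='i'->'c', delta=(3-9)*5^4 mod 251 = 15, hash=38+15 mod 251 = 53
Option C: s[3]='a'->'i', delta=(9-1)*5^1 mod 251 = 40, hash=38+40 mod 251 = 78
Option D: s[2]='b'->'h', delta=(8-2)*5^2 mod 251 = 150, hash=38+150 mod 251 = 188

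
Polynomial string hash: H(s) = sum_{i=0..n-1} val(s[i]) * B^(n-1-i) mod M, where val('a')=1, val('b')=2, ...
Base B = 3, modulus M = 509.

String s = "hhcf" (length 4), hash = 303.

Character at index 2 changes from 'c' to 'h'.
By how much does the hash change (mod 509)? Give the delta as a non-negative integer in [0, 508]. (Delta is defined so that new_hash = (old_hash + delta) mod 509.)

Delta formula: (val(new) - val(old)) * B^(n-1-k) mod M
  val('h') - val('c') = 8 - 3 = 5
  B^(n-1-k) = 3^1 mod 509 = 3
  Delta = 5 * 3 mod 509 = 15

Answer: 15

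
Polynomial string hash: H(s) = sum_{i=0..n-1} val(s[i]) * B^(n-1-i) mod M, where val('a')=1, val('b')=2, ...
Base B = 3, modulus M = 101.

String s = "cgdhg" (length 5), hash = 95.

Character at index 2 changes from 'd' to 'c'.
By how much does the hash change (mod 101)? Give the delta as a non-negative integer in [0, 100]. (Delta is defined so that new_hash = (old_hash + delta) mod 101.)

Delta formula: (val(new) - val(old)) * B^(n-1-k) mod M
  val('c') - val('d') = 3 - 4 = -1
  B^(n-1-k) = 3^2 mod 101 = 9
  Delta = -1 * 9 mod 101 = 92

Answer: 92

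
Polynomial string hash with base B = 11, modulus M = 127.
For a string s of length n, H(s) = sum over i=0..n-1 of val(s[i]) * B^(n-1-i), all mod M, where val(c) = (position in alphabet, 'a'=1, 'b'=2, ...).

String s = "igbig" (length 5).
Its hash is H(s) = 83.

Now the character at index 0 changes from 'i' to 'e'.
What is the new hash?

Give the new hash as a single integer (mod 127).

val('i') = 9, val('e') = 5
Position k = 0, exponent = n-1-k = 4
B^4 mod M = 11^4 mod 127 = 36
Delta = (5 - 9) * 36 mod 127 = 110
New hash = (83 + 110) mod 127 = 66

Answer: 66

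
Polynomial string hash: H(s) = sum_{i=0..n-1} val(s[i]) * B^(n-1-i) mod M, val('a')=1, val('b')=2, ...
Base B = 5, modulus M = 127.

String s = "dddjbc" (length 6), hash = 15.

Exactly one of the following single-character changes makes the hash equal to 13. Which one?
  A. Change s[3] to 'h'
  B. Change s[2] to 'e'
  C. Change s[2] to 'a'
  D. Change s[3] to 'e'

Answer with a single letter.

Answer: B

Derivation:
Option A: s[3]='j'->'h', delta=(8-10)*5^2 mod 127 = 77, hash=15+77 mod 127 = 92
Option B: s[2]='d'->'e', delta=(5-4)*5^3 mod 127 = 125, hash=15+125 mod 127 = 13 <-- target
Option C: s[2]='d'->'a', delta=(1-4)*5^3 mod 127 = 6, hash=15+6 mod 127 = 21
Option D: s[3]='j'->'e', delta=(5-10)*5^2 mod 127 = 2, hash=15+2 mod 127 = 17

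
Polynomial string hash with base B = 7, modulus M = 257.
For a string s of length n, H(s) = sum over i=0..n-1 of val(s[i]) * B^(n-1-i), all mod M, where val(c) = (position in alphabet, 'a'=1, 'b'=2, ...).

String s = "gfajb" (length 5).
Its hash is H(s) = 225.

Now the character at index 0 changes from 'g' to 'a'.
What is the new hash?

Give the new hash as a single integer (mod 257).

Answer: 211

Derivation:
val('g') = 7, val('a') = 1
Position k = 0, exponent = n-1-k = 4
B^4 mod M = 7^4 mod 257 = 88
Delta = (1 - 7) * 88 mod 257 = 243
New hash = (225 + 243) mod 257 = 211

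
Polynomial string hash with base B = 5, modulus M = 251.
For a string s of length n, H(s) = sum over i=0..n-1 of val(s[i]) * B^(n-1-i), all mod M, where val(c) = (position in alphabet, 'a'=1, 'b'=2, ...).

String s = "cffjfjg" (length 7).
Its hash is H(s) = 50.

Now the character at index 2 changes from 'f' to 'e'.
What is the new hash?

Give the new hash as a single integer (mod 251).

Answer: 178

Derivation:
val('f') = 6, val('e') = 5
Position k = 2, exponent = n-1-k = 4
B^4 mod M = 5^4 mod 251 = 123
Delta = (5 - 6) * 123 mod 251 = 128
New hash = (50 + 128) mod 251 = 178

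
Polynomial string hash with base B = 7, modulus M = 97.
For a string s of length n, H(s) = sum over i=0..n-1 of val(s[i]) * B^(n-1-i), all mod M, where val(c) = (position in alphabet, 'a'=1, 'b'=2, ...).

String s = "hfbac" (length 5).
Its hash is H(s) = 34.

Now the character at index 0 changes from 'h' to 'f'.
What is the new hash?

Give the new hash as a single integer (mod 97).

val('h') = 8, val('f') = 6
Position k = 0, exponent = n-1-k = 4
B^4 mod M = 7^4 mod 97 = 73
Delta = (6 - 8) * 73 mod 97 = 48
New hash = (34 + 48) mod 97 = 82

Answer: 82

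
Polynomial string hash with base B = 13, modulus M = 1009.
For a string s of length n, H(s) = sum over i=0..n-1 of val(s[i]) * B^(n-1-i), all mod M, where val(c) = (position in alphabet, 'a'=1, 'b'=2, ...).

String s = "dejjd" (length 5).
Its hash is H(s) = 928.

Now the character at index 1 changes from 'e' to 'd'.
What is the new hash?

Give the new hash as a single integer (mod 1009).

val('e') = 5, val('d') = 4
Position k = 1, exponent = n-1-k = 3
B^3 mod M = 13^3 mod 1009 = 179
Delta = (4 - 5) * 179 mod 1009 = 830
New hash = (928 + 830) mod 1009 = 749

Answer: 749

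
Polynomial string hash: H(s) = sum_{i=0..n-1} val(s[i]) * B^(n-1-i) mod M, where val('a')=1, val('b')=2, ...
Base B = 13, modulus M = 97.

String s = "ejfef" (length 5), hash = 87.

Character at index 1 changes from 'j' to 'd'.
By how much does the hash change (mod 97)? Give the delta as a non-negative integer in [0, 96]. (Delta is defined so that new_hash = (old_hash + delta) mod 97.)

Answer: 10

Derivation:
Delta formula: (val(new) - val(old)) * B^(n-1-k) mod M
  val('d') - val('j') = 4 - 10 = -6
  B^(n-1-k) = 13^3 mod 97 = 63
  Delta = -6 * 63 mod 97 = 10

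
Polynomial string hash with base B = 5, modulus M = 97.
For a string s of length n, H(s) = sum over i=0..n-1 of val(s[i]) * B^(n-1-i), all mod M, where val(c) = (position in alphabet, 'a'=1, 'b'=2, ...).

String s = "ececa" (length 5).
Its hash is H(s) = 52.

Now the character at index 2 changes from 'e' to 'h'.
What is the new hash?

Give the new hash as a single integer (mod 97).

val('e') = 5, val('h') = 8
Position k = 2, exponent = n-1-k = 2
B^2 mod M = 5^2 mod 97 = 25
Delta = (8 - 5) * 25 mod 97 = 75
New hash = (52 + 75) mod 97 = 30

Answer: 30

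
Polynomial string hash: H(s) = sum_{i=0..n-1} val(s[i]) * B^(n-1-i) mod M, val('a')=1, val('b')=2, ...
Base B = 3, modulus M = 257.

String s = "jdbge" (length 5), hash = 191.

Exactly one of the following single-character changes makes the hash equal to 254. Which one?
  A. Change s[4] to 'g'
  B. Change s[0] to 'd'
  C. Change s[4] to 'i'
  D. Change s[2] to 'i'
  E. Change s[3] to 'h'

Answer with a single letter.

Answer: D

Derivation:
Option A: s[4]='e'->'g', delta=(7-5)*3^0 mod 257 = 2, hash=191+2 mod 257 = 193
Option B: s[0]='j'->'d', delta=(4-10)*3^4 mod 257 = 28, hash=191+28 mod 257 = 219
Option C: s[4]='e'->'i', delta=(9-5)*3^0 mod 257 = 4, hash=191+4 mod 257 = 195
Option D: s[2]='b'->'i', delta=(9-2)*3^2 mod 257 = 63, hash=191+63 mod 257 = 254 <-- target
Option E: s[3]='g'->'h', delta=(8-7)*3^1 mod 257 = 3, hash=191+3 mod 257 = 194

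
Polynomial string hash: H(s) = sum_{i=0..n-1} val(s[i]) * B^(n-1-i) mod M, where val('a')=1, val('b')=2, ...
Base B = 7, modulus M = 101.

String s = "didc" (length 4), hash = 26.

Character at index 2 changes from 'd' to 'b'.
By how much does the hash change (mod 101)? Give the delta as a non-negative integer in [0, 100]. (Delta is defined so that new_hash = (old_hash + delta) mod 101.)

Answer: 87

Derivation:
Delta formula: (val(new) - val(old)) * B^(n-1-k) mod M
  val('b') - val('d') = 2 - 4 = -2
  B^(n-1-k) = 7^1 mod 101 = 7
  Delta = -2 * 7 mod 101 = 87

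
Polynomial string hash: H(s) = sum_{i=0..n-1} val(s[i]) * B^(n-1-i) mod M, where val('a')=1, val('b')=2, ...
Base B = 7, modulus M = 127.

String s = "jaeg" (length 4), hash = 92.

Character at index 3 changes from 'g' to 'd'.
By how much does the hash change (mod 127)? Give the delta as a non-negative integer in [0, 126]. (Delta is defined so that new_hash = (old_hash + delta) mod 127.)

Delta formula: (val(new) - val(old)) * B^(n-1-k) mod M
  val('d') - val('g') = 4 - 7 = -3
  B^(n-1-k) = 7^0 mod 127 = 1
  Delta = -3 * 1 mod 127 = 124

Answer: 124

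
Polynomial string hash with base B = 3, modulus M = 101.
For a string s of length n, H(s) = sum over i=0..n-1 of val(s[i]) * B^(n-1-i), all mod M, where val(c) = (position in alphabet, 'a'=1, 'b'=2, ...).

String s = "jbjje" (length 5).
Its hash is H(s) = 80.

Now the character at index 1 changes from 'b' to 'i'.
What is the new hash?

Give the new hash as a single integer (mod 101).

Answer: 67

Derivation:
val('b') = 2, val('i') = 9
Position k = 1, exponent = n-1-k = 3
B^3 mod M = 3^3 mod 101 = 27
Delta = (9 - 2) * 27 mod 101 = 88
New hash = (80 + 88) mod 101 = 67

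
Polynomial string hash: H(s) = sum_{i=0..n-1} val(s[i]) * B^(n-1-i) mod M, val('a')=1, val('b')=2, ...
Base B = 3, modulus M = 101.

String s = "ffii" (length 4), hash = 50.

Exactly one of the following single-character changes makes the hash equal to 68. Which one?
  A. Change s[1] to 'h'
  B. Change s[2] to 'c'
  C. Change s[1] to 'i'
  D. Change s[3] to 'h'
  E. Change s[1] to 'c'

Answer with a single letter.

Answer: A

Derivation:
Option A: s[1]='f'->'h', delta=(8-6)*3^2 mod 101 = 18, hash=50+18 mod 101 = 68 <-- target
Option B: s[2]='i'->'c', delta=(3-9)*3^1 mod 101 = 83, hash=50+83 mod 101 = 32
Option C: s[1]='f'->'i', delta=(9-6)*3^2 mod 101 = 27, hash=50+27 mod 101 = 77
Option D: s[3]='i'->'h', delta=(8-9)*3^0 mod 101 = 100, hash=50+100 mod 101 = 49
Option E: s[1]='f'->'c', delta=(3-6)*3^2 mod 101 = 74, hash=50+74 mod 101 = 23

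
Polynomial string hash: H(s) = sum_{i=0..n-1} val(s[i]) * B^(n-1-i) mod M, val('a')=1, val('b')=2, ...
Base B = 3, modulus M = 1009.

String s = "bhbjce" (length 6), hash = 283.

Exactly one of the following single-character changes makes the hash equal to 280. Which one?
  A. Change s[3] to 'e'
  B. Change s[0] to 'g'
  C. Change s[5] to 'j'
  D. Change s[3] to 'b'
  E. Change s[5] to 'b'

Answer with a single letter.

Answer: E

Derivation:
Option A: s[3]='j'->'e', delta=(5-10)*3^2 mod 1009 = 964, hash=283+964 mod 1009 = 238
Option B: s[0]='b'->'g', delta=(7-2)*3^5 mod 1009 = 206, hash=283+206 mod 1009 = 489
Option C: s[5]='e'->'j', delta=(10-5)*3^0 mod 1009 = 5, hash=283+5 mod 1009 = 288
Option D: s[3]='j'->'b', delta=(2-10)*3^2 mod 1009 = 937, hash=283+937 mod 1009 = 211
Option E: s[5]='e'->'b', delta=(2-5)*3^0 mod 1009 = 1006, hash=283+1006 mod 1009 = 280 <-- target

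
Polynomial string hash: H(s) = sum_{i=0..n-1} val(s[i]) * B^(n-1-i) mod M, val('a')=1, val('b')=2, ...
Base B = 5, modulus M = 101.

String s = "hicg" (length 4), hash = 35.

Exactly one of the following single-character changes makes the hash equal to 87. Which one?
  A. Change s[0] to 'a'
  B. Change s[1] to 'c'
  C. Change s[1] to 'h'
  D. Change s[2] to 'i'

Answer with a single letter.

Option A: s[0]='h'->'a', delta=(1-8)*5^3 mod 101 = 34, hash=35+34 mod 101 = 69
Option B: s[1]='i'->'c', delta=(3-9)*5^2 mod 101 = 52, hash=35+52 mod 101 = 87 <-- target
Option C: s[1]='i'->'h', delta=(8-9)*5^2 mod 101 = 76, hash=35+76 mod 101 = 10
Option D: s[2]='c'->'i', delta=(9-3)*5^1 mod 101 = 30, hash=35+30 mod 101 = 65

Answer: B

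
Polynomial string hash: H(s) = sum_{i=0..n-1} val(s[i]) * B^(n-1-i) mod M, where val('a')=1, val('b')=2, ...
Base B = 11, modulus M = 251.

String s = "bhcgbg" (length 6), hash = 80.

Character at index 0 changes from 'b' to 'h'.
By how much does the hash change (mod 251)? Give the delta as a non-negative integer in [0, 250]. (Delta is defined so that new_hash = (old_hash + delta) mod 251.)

Answer: 207

Derivation:
Delta formula: (val(new) - val(old)) * B^(n-1-k) mod M
  val('h') - val('b') = 8 - 2 = 6
  B^(n-1-k) = 11^5 mod 251 = 160
  Delta = 6 * 160 mod 251 = 207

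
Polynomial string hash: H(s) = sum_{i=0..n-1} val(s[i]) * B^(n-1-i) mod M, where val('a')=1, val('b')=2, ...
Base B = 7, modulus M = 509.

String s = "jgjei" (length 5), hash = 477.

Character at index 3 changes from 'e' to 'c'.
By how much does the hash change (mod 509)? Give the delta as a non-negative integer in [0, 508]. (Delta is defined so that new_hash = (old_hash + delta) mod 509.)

Answer: 495

Derivation:
Delta formula: (val(new) - val(old)) * B^(n-1-k) mod M
  val('c') - val('e') = 3 - 5 = -2
  B^(n-1-k) = 7^1 mod 509 = 7
  Delta = -2 * 7 mod 509 = 495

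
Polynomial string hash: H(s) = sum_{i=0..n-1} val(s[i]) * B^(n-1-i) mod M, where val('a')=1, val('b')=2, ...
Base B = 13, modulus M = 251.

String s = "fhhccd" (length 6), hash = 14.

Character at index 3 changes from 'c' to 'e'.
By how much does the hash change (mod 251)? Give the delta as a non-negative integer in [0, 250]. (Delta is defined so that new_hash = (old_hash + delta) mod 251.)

Delta formula: (val(new) - val(old)) * B^(n-1-k) mod M
  val('e') - val('c') = 5 - 3 = 2
  B^(n-1-k) = 13^2 mod 251 = 169
  Delta = 2 * 169 mod 251 = 87

Answer: 87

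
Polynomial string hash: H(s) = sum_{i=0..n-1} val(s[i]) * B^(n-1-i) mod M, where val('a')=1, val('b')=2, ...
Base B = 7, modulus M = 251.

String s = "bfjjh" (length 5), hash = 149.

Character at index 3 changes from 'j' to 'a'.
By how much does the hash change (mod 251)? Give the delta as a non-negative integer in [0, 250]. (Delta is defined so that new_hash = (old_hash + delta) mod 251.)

Delta formula: (val(new) - val(old)) * B^(n-1-k) mod M
  val('a') - val('j') = 1 - 10 = -9
  B^(n-1-k) = 7^1 mod 251 = 7
  Delta = -9 * 7 mod 251 = 188

Answer: 188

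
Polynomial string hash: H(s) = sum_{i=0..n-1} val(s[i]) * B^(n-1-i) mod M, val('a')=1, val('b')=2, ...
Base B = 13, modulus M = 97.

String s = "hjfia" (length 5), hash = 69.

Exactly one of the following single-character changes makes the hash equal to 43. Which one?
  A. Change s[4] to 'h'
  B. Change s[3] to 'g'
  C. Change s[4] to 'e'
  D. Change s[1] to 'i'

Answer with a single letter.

Option A: s[4]='a'->'h', delta=(8-1)*13^0 mod 97 = 7, hash=69+7 mod 97 = 76
Option B: s[3]='i'->'g', delta=(7-9)*13^1 mod 97 = 71, hash=69+71 mod 97 = 43 <-- target
Option C: s[4]='a'->'e', delta=(5-1)*13^0 mod 97 = 4, hash=69+4 mod 97 = 73
Option D: s[1]='j'->'i', delta=(9-10)*13^3 mod 97 = 34, hash=69+34 mod 97 = 6

Answer: B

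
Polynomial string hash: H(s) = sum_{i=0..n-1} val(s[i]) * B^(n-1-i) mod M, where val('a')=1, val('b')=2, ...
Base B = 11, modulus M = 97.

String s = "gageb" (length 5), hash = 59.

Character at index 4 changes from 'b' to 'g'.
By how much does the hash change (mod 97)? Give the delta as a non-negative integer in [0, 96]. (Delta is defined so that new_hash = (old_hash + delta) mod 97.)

Delta formula: (val(new) - val(old)) * B^(n-1-k) mod M
  val('g') - val('b') = 7 - 2 = 5
  B^(n-1-k) = 11^0 mod 97 = 1
  Delta = 5 * 1 mod 97 = 5

Answer: 5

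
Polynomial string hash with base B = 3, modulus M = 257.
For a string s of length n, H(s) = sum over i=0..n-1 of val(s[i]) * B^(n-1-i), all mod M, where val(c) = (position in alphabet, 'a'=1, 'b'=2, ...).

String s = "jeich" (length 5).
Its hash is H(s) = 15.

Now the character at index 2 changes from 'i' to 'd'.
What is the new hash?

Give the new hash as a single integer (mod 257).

Answer: 227

Derivation:
val('i') = 9, val('d') = 4
Position k = 2, exponent = n-1-k = 2
B^2 mod M = 3^2 mod 257 = 9
Delta = (4 - 9) * 9 mod 257 = 212
New hash = (15 + 212) mod 257 = 227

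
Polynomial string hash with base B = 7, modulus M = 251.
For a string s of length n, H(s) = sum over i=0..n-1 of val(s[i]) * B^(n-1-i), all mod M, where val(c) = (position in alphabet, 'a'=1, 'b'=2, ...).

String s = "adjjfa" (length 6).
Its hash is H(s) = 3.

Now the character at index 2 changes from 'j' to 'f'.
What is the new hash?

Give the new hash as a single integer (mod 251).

val('j') = 10, val('f') = 6
Position k = 2, exponent = n-1-k = 3
B^3 mod M = 7^3 mod 251 = 92
Delta = (6 - 10) * 92 mod 251 = 134
New hash = (3 + 134) mod 251 = 137

Answer: 137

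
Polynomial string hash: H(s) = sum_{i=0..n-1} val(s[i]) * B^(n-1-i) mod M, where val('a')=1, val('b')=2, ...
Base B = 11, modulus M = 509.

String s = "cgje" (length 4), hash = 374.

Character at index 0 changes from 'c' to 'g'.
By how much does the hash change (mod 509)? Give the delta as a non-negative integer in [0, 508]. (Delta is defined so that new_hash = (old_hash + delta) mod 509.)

Answer: 234

Derivation:
Delta formula: (val(new) - val(old)) * B^(n-1-k) mod M
  val('g') - val('c') = 7 - 3 = 4
  B^(n-1-k) = 11^3 mod 509 = 313
  Delta = 4 * 313 mod 509 = 234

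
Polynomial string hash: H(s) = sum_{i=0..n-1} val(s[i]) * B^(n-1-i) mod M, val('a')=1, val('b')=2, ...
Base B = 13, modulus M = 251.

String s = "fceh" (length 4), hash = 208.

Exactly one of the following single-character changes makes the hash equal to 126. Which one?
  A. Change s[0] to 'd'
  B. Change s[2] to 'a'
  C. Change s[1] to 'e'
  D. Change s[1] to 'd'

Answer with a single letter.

Answer: D

Derivation:
Option A: s[0]='f'->'d', delta=(4-6)*13^3 mod 251 = 124, hash=208+124 mod 251 = 81
Option B: s[2]='e'->'a', delta=(1-5)*13^1 mod 251 = 199, hash=208+199 mod 251 = 156
Option C: s[1]='c'->'e', delta=(5-3)*13^2 mod 251 = 87, hash=208+87 mod 251 = 44
Option D: s[1]='c'->'d', delta=(4-3)*13^2 mod 251 = 169, hash=208+169 mod 251 = 126 <-- target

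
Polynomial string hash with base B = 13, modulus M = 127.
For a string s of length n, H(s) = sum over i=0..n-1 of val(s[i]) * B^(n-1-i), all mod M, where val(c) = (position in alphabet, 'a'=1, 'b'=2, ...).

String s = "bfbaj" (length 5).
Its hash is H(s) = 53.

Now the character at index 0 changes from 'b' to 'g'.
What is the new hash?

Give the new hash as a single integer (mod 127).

val('b') = 2, val('g') = 7
Position k = 0, exponent = n-1-k = 4
B^4 mod M = 13^4 mod 127 = 113
Delta = (7 - 2) * 113 mod 127 = 57
New hash = (53 + 57) mod 127 = 110

Answer: 110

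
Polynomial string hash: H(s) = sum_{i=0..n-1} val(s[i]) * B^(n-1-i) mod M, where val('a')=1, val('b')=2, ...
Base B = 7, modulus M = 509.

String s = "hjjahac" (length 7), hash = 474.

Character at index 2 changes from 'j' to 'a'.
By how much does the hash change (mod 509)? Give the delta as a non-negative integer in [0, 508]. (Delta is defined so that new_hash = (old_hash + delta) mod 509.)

Answer: 278

Derivation:
Delta formula: (val(new) - val(old)) * B^(n-1-k) mod M
  val('a') - val('j') = 1 - 10 = -9
  B^(n-1-k) = 7^4 mod 509 = 365
  Delta = -9 * 365 mod 509 = 278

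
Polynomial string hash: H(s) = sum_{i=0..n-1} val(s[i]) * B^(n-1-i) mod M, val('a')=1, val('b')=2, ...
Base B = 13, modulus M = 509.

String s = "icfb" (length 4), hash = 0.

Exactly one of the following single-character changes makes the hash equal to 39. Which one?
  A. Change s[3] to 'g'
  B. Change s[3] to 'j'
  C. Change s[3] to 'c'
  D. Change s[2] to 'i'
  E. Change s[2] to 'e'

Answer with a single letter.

Option A: s[3]='b'->'g', delta=(7-2)*13^0 mod 509 = 5, hash=0+5 mod 509 = 5
Option B: s[3]='b'->'j', delta=(10-2)*13^0 mod 509 = 8, hash=0+8 mod 509 = 8
Option C: s[3]='b'->'c', delta=(3-2)*13^0 mod 509 = 1, hash=0+1 mod 509 = 1
Option D: s[2]='f'->'i', delta=(9-6)*13^1 mod 509 = 39, hash=0+39 mod 509 = 39 <-- target
Option E: s[2]='f'->'e', delta=(5-6)*13^1 mod 509 = 496, hash=0+496 mod 509 = 496

Answer: D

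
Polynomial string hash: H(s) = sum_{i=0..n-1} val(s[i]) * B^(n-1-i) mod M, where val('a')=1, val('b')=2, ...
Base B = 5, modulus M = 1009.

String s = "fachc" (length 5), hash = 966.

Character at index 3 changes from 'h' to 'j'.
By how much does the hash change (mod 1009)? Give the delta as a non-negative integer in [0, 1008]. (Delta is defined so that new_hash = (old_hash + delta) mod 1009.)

Answer: 10

Derivation:
Delta formula: (val(new) - val(old)) * B^(n-1-k) mod M
  val('j') - val('h') = 10 - 8 = 2
  B^(n-1-k) = 5^1 mod 1009 = 5
  Delta = 2 * 5 mod 1009 = 10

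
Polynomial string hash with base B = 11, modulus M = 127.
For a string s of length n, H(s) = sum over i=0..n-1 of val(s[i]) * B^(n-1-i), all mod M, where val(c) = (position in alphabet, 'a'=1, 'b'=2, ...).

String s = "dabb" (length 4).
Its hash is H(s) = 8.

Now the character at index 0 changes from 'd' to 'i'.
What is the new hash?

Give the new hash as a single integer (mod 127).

Answer: 59

Derivation:
val('d') = 4, val('i') = 9
Position k = 0, exponent = n-1-k = 3
B^3 mod M = 11^3 mod 127 = 61
Delta = (9 - 4) * 61 mod 127 = 51
New hash = (8 + 51) mod 127 = 59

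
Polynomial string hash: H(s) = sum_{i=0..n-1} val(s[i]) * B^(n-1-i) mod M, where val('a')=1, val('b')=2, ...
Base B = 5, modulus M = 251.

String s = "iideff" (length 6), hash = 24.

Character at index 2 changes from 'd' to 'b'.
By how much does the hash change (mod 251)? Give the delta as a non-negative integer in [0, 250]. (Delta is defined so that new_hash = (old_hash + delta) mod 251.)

Answer: 1

Derivation:
Delta formula: (val(new) - val(old)) * B^(n-1-k) mod M
  val('b') - val('d') = 2 - 4 = -2
  B^(n-1-k) = 5^3 mod 251 = 125
  Delta = -2 * 125 mod 251 = 1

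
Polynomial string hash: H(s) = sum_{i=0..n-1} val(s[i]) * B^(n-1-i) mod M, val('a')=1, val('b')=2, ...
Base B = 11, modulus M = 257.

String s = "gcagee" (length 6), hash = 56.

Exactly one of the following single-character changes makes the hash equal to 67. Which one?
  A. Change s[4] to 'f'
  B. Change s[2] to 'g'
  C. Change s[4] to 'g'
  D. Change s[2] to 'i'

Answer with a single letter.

Answer: A

Derivation:
Option A: s[4]='e'->'f', delta=(6-5)*11^1 mod 257 = 11, hash=56+11 mod 257 = 67 <-- target
Option B: s[2]='a'->'g', delta=(7-1)*11^3 mod 257 = 19, hash=56+19 mod 257 = 75
Option C: s[4]='e'->'g', delta=(7-5)*11^1 mod 257 = 22, hash=56+22 mod 257 = 78
Option D: s[2]='a'->'i', delta=(9-1)*11^3 mod 257 = 111, hash=56+111 mod 257 = 167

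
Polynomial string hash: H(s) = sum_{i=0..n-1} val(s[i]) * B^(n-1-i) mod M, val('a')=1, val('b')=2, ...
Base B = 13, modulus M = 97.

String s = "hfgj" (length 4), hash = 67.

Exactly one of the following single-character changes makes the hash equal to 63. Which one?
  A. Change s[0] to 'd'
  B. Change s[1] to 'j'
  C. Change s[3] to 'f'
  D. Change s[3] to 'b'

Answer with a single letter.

Option A: s[0]='h'->'d', delta=(4-8)*13^3 mod 97 = 39, hash=67+39 mod 97 = 9
Option B: s[1]='f'->'j', delta=(10-6)*13^2 mod 97 = 94, hash=67+94 mod 97 = 64
Option C: s[3]='j'->'f', delta=(6-10)*13^0 mod 97 = 93, hash=67+93 mod 97 = 63 <-- target
Option D: s[3]='j'->'b', delta=(2-10)*13^0 mod 97 = 89, hash=67+89 mod 97 = 59

Answer: C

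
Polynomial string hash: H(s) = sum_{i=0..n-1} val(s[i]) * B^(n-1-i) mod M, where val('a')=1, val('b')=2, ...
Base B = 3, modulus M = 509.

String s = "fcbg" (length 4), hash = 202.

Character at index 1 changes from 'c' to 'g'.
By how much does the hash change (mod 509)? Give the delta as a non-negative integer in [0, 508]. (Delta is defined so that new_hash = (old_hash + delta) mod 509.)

Delta formula: (val(new) - val(old)) * B^(n-1-k) mod M
  val('g') - val('c') = 7 - 3 = 4
  B^(n-1-k) = 3^2 mod 509 = 9
  Delta = 4 * 9 mod 509 = 36

Answer: 36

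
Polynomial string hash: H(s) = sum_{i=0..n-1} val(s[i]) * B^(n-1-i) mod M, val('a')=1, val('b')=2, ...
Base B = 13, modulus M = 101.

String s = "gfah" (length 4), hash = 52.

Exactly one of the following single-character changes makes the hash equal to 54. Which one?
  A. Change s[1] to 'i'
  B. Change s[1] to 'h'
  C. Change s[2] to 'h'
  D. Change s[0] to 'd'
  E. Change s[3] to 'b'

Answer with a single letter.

Option A: s[1]='f'->'i', delta=(9-6)*13^2 mod 101 = 2, hash=52+2 mod 101 = 54 <-- target
Option B: s[1]='f'->'h', delta=(8-6)*13^2 mod 101 = 35, hash=52+35 mod 101 = 87
Option C: s[2]='a'->'h', delta=(8-1)*13^1 mod 101 = 91, hash=52+91 mod 101 = 42
Option D: s[0]='g'->'d', delta=(4-7)*13^3 mod 101 = 75, hash=52+75 mod 101 = 26
Option E: s[3]='h'->'b', delta=(2-8)*13^0 mod 101 = 95, hash=52+95 mod 101 = 46

Answer: A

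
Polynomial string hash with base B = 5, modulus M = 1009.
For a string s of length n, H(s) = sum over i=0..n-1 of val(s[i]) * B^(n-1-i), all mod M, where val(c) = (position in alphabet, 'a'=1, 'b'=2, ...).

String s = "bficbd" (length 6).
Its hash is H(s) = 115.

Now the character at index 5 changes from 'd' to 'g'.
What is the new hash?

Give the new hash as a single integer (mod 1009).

Answer: 118

Derivation:
val('d') = 4, val('g') = 7
Position k = 5, exponent = n-1-k = 0
B^0 mod M = 5^0 mod 1009 = 1
Delta = (7 - 4) * 1 mod 1009 = 3
New hash = (115 + 3) mod 1009 = 118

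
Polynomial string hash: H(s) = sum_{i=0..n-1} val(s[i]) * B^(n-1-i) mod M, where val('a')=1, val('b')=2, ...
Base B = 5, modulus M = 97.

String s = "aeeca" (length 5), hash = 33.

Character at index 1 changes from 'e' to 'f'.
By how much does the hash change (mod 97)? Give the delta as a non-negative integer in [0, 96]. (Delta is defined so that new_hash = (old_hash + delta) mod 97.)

Delta formula: (val(new) - val(old)) * B^(n-1-k) mod M
  val('f') - val('e') = 6 - 5 = 1
  B^(n-1-k) = 5^3 mod 97 = 28
  Delta = 1 * 28 mod 97 = 28

Answer: 28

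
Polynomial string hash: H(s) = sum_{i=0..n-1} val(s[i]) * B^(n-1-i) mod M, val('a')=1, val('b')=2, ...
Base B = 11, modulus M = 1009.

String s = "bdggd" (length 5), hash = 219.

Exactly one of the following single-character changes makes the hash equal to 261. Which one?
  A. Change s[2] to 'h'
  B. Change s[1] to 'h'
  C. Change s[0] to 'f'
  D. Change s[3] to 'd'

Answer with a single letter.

Answer: C

Derivation:
Option A: s[2]='g'->'h', delta=(8-7)*11^2 mod 1009 = 121, hash=219+121 mod 1009 = 340
Option B: s[1]='d'->'h', delta=(8-4)*11^3 mod 1009 = 279, hash=219+279 mod 1009 = 498
Option C: s[0]='b'->'f', delta=(6-2)*11^4 mod 1009 = 42, hash=219+42 mod 1009 = 261 <-- target
Option D: s[3]='g'->'d', delta=(4-7)*11^1 mod 1009 = 976, hash=219+976 mod 1009 = 186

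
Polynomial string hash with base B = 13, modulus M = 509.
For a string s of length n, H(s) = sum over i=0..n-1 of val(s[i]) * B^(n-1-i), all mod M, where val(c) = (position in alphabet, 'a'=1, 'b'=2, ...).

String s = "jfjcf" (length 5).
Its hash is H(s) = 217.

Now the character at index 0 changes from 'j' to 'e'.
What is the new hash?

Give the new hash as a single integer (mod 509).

Answer: 441

Derivation:
val('j') = 10, val('e') = 5
Position k = 0, exponent = n-1-k = 4
B^4 mod M = 13^4 mod 509 = 57
Delta = (5 - 10) * 57 mod 509 = 224
New hash = (217 + 224) mod 509 = 441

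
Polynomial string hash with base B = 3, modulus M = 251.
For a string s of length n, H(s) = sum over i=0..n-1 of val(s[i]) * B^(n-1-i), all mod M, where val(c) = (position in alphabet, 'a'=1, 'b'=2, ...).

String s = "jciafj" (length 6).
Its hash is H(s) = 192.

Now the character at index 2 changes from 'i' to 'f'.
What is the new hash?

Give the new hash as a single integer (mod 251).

val('i') = 9, val('f') = 6
Position k = 2, exponent = n-1-k = 3
B^3 mod M = 3^3 mod 251 = 27
Delta = (6 - 9) * 27 mod 251 = 170
New hash = (192 + 170) mod 251 = 111

Answer: 111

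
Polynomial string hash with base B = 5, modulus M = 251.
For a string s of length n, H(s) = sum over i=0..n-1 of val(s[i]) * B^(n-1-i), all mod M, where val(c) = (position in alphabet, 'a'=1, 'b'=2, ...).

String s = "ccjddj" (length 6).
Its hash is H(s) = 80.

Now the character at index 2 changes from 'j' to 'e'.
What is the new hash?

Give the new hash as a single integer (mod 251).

val('j') = 10, val('e') = 5
Position k = 2, exponent = n-1-k = 3
B^3 mod M = 5^3 mod 251 = 125
Delta = (5 - 10) * 125 mod 251 = 128
New hash = (80 + 128) mod 251 = 208

Answer: 208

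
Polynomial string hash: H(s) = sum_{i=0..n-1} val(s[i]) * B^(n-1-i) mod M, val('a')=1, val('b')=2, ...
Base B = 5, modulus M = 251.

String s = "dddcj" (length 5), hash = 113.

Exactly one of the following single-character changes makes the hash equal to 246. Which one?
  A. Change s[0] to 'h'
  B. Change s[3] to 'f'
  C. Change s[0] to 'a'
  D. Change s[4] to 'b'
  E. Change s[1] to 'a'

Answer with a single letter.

Answer: C

Derivation:
Option A: s[0]='d'->'h', delta=(8-4)*5^4 mod 251 = 241, hash=113+241 mod 251 = 103
Option B: s[3]='c'->'f', delta=(6-3)*5^1 mod 251 = 15, hash=113+15 mod 251 = 128
Option C: s[0]='d'->'a', delta=(1-4)*5^4 mod 251 = 133, hash=113+133 mod 251 = 246 <-- target
Option D: s[4]='j'->'b', delta=(2-10)*5^0 mod 251 = 243, hash=113+243 mod 251 = 105
Option E: s[1]='d'->'a', delta=(1-4)*5^3 mod 251 = 127, hash=113+127 mod 251 = 240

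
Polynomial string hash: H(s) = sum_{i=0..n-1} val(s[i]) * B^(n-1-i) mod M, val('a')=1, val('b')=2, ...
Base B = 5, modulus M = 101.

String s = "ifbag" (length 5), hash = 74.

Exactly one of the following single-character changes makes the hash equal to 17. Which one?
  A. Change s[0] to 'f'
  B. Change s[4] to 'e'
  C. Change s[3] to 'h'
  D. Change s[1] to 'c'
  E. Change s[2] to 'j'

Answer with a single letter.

Option A: s[0]='i'->'f', delta=(6-9)*5^4 mod 101 = 44, hash=74+44 mod 101 = 17 <-- target
Option B: s[4]='g'->'e', delta=(5-7)*5^0 mod 101 = 99, hash=74+99 mod 101 = 72
Option C: s[3]='a'->'h', delta=(8-1)*5^1 mod 101 = 35, hash=74+35 mod 101 = 8
Option D: s[1]='f'->'c', delta=(3-6)*5^3 mod 101 = 29, hash=74+29 mod 101 = 2
Option E: s[2]='b'->'j', delta=(10-2)*5^2 mod 101 = 99, hash=74+99 mod 101 = 72

Answer: A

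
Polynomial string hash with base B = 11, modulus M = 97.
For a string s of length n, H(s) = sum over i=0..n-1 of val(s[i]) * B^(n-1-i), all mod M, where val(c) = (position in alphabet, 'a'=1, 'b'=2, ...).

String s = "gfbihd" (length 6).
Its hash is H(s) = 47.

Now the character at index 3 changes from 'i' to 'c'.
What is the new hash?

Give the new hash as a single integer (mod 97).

Answer: 0

Derivation:
val('i') = 9, val('c') = 3
Position k = 3, exponent = n-1-k = 2
B^2 mod M = 11^2 mod 97 = 24
Delta = (3 - 9) * 24 mod 97 = 50
New hash = (47 + 50) mod 97 = 0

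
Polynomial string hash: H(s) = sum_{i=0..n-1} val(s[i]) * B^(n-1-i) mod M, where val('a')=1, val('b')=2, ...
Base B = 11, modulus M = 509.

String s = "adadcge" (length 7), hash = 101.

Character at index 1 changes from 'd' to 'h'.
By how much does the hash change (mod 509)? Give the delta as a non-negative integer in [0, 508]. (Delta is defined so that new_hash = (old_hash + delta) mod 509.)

Delta formula: (val(new) - val(old)) * B^(n-1-k) mod M
  val('h') - val('d') = 8 - 4 = 4
  B^(n-1-k) = 11^5 mod 509 = 207
  Delta = 4 * 207 mod 509 = 319

Answer: 319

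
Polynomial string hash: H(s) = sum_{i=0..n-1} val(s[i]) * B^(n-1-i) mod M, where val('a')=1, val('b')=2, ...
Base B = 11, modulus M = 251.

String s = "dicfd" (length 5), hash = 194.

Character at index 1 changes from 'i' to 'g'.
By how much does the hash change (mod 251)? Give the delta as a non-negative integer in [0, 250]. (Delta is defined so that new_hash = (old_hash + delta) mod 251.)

Answer: 99

Derivation:
Delta formula: (val(new) - val(old)) * B^(n-1-k) mod M
  val('g') - val('i') = 7 - 9 = -2
  B^(n-1-k) = 11^3 mod 251 = 76
  Delta = -2 * 76 mod 251 = 99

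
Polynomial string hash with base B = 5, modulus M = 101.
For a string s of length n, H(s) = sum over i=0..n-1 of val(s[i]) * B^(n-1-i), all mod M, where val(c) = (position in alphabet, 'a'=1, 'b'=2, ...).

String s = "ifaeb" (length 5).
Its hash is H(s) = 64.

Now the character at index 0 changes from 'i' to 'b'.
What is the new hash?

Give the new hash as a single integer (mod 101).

val('i') = 9, val('b') = 2
Position k = 0, exponent = n-1-k = 4
B^4 mod M = 5^4 mod 101 = 19
Delta = (2 - 9) * 19 mod 101 = 69
New hash = (64 + 69) mod 101 = 32

Answer: 32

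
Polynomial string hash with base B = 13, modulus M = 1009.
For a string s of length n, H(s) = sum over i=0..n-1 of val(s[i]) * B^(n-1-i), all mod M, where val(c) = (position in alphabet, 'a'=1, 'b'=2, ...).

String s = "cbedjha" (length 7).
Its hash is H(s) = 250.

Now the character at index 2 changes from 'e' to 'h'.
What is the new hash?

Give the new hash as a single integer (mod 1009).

val('e') = 5, val('h') = 8
Position k = 2, exponent = n-1-k = 4
B^4 mod M = 13^4 mod 1009 = 309
Delta = (8 - 5) * 309 mod 1009 = 927
New hash = (250 + 927) mod 1009 = 168

Answer: 168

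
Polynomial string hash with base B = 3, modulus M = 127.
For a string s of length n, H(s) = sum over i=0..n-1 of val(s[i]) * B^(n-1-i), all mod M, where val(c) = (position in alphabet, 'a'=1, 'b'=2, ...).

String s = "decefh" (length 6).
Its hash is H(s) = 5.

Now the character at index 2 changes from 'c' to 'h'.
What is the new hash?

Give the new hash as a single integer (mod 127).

Answer: 13

Derivation:
val('c') = 3, val('h') = 8
Position k = 2, exponent = n-1-k = 3
B^3 mod M = 3^3 mod 127 = 27
Delta = (8 - 3) * 27 mod 127 = 8
New hash = (5 + 8) mod 127 = 13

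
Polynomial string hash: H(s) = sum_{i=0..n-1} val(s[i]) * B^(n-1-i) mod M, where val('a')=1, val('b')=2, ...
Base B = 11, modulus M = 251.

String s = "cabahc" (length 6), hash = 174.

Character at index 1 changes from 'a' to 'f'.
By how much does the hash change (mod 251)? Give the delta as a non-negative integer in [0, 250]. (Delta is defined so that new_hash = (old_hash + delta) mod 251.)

Delta formula: (val(new) - val(old)) * B^(n-1-k) mod M
  val('f') - val('a') = 6 - 1 = 5
  B^(n-1-k) = 11^4 mod 251 = 83
  Delta = 5 * 83 mod 251 = 164

Answer: 164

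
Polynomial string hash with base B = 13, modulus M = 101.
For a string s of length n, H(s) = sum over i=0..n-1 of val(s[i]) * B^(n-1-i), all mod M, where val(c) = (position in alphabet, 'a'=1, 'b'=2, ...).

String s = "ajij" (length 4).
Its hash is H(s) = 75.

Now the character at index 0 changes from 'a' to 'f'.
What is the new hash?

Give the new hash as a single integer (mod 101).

val('a') = 1, val('f') = 6
Position k = 0, exponent = n-1-k = 3
B^3 mod M = 13^3 mod 101 = 76
Delta = (6 - 1) * 76 mod 101 = 77
New hash = (75 + 77) mod 101 = 51

Answer: 51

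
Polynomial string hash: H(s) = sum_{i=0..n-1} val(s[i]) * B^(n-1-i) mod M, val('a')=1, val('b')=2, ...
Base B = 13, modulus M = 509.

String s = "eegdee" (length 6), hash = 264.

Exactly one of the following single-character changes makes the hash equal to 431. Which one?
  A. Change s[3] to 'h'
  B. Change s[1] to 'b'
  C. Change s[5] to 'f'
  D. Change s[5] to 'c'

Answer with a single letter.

Answer: A

Derivation:
Option A: s[3]='d'->'h', delta=(8-4)*13^2 mod 509 = 167, hash=264+167 mod 509 = 431 <-- target
Option B: s[1]='e'->'b', delta=(2-5)*13^4 mod 509 = 338, hash=264+338 mod 509 = 93
Option C: s[5]='e'->'f', delta=(6-5)*13^0 mod 509 = 1, hash=264+1 mod 509 = 265
Option D: s[5]='e'->'c', delta=(3-5)*13^0 mod 509 = 507, hash=264+507 mod 509 = 262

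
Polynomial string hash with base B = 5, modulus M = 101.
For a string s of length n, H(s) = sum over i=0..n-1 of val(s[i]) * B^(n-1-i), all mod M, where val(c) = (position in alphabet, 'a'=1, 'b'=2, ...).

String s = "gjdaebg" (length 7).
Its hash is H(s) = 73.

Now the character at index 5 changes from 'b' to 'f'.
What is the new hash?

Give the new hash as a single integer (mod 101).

Answer: 93

Derivation:
val('b') = 2, val('f') = 6
Position k = 5, exponent = n-1-k = 1
B^1 mod M = 5^1 mod 101 = 5
Delta = (6 - 2) * 5 mod 101 = 20
New hash = (73 + 20) mod 101 = 93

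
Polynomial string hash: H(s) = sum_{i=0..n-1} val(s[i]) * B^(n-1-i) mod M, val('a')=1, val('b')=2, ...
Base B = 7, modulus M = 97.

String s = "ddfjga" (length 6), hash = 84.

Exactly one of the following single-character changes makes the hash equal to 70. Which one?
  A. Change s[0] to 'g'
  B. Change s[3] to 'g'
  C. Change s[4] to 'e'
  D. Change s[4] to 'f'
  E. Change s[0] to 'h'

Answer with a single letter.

Option A: s[0]='d'->'g', delta=(7-4)*7^5 mod 97 = 78, hash=84+78 mod 97 = 65
Option B: s[3]='j'->'g', delta=(7-10)*7^2 mod 97 = 47, hash=84+47 mod 97 = 34
Option C: s[4]='g'->'e', delta=(5-7)*7^1 mod 97 = 83, hash=84+83 mod 97 = 70 <-- target
Option D: s[4]='g'->'f', delta=(6-7)*7^1 mod 97 = 90, hash=84+90 mod 97 = 77
Option E: s[0]='d'->'h', delta=(8-4)*7^5 mod 97 = 7, hash=84+7 mod 97 = 91

Answer: C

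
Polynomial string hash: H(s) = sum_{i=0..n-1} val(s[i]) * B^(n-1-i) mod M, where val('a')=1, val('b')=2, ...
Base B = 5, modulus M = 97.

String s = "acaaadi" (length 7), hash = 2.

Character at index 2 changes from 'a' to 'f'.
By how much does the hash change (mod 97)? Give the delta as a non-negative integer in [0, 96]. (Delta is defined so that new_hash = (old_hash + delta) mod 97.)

Answer: 21

Derivation:
Delta formula: (val(new) - val(old)) * B^(n-1-k) mod M
  val('f') - val('a') = 6 - 1 = 5
  B^(n-1-k) = 5^4 mod 97 = 43
  Delta = 5 * 43 mod 97 = 21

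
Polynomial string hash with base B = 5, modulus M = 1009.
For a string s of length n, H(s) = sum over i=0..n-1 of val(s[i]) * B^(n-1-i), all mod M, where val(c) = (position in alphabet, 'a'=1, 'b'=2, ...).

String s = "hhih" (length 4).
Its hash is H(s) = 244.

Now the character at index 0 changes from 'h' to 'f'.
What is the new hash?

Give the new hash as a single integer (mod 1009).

Answer: 1003

Derivation:
val('h') = 8, val('f') = 6
Position k = 0, exponent = n-1-k = 3
B^3 mod M = 5^3 mod 1009 = 125
Delta = (6 - 8) * 125 mod 1009 = 759
New hash = (244 + 759) mod 1009 = 1003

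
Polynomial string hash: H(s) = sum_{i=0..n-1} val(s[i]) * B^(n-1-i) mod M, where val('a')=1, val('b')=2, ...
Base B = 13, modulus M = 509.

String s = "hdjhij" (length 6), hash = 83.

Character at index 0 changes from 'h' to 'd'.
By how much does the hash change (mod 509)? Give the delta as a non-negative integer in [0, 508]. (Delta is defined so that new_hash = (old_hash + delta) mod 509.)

Answer: 90

Derivation:
Delta formula: (val(new) - val(old)) * B^(n-1-k) mod M
  val('d') - val('h') = 4 - 8 = -4
  B^(n-1-k) = 13^5 mod 509 = 232
  Delta = -4 * 232 mod 509 = 90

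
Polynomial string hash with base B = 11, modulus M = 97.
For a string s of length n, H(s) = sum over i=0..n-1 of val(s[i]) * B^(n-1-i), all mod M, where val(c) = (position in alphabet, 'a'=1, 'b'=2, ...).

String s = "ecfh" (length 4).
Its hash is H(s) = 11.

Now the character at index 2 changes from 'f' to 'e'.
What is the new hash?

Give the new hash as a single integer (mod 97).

Answer: 0

Derivation:
val('f') = 6, val('e') = 5
Position k = 2, exponent = n-1-k = 1
B^1 mod M = 11^1 mod 97 = 11
Delta = (5 - 6) * 11 mod 97 = 86
New hash = (11 + 86) mod 97 = 0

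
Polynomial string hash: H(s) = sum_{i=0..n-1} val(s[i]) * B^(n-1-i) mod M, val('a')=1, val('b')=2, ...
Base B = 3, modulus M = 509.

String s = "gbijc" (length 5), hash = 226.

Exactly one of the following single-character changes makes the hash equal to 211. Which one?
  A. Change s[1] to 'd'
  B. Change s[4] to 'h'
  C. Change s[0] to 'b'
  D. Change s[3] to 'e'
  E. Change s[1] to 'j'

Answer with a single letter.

Answer: D

Derivation:
Option A: s[1]='b'->'d', delta=(4-2)*3^3 mod 509 = 54, hash=226+54 mod 509 = 280
Option B: s[4]='c'->'h', delta=(8-3)*3^0 mod 509 = 5, hash=226+5 mod 509 = 231
Option C: s[0]='g'->'b', delta=(2-7)*3^4 mod 509 = 104, hash=226+104 mod 509 = 330
Option D: s[3]='j'->'e', delta=(5-10)*3^1 mod 509 = 494, hash=226+494 mod 509 = 211 <-- target
Option E: s[1]='b'->'j', delta=(10-2)*3^3 mod 509 = 216, hash=226+216 mod 509 = 442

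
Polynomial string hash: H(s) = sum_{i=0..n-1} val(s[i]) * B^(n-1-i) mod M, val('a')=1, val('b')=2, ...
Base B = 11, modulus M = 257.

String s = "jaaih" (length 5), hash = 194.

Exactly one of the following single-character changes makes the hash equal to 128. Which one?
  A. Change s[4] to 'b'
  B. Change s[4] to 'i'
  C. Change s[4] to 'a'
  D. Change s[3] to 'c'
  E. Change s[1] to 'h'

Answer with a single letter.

Option A: s[4]='h'->'b', delta=(2-8)*11^0 mod 257 = 251, hash=194+251 mod 257 = 188
Option B: s[4]='h'->'i', delta=(9-8)*11^0 mod 257 = 1, hash=194+1 mod 257 = 195
Option C: s[4]='h'->'a', delta=(1-8)*11^0 mod 257 = 250, hash=194+250 mod 257 = 187
Option D: s[3]='i'->'c', delta=(3-9)*11^1 mod 257 = 191, hash=194+191 mod 257 = 128 <-- target
Option E: s[1]='a'->'h', delta=(8-1)*11^3 mod 257 = 65, hash=194+65 mod 257 = 2

Answer: D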